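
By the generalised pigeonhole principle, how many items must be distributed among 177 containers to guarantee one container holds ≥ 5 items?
n = (5 − 1)·177 + 1 = 709

By the generalised pigeonhole principle, to guarantee some box contains ≥ r objects we need more than (r − 1) · k objects total. Threshold: n = (r − 1) · k + 1. With r = 5 and k = 177: n = 4 · 177 + 1 = 708 + 1 = 709. For n = 708 = 4 · 177, we can put exactly 4 objects in every box, avoiding 5 in any single one — so 709 is tight.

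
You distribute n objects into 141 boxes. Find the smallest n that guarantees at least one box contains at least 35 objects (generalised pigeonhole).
n = (35 − 1)·141 + 1 = 4795

By the generalised pigeonhole principle, to guarantee some box contains ≥ r objects we need more than (r − 1) · k objects total. Threshold: n = (r − 1) · k + 1. With r = 35 and k = 141: n = 34 · 141 + 1 = 4794 + 1 = 4795. For n = 4794 = 34 · 141, we can put exactly 34 objects in every box, avoiding 35 in any single one — so 4795 is tight.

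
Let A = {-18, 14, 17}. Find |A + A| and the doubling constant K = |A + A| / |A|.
K = |A + A| / |A| = 6/3 = 2

Enumerate A + A = {a + b : a, b ∈ A}. With |A| = 3, there are |A|^2 = 9 ordered sum pairs; collecting distinct values, A + A = {-36, -4, -1, 28, 31, 34}, so |A + A| = 6. Thus K = 6/3 = 2. For comparison, the minimum possible |A + A| over all 3-element sets is 2·3 − 1 = 5 (so min K = 5/3), attained only by arithmetic progressions.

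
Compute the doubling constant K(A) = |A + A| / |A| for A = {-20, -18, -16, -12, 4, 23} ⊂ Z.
K = |A + A| / |A| = 19/6

Enumerate A + A = {a + b : a, b ∈ A}. With |A| = 6, there are |A|^2 = 36 ordered sum pairs; collecting distinct values, A + A = {-40, -38, -36, -34, -32, -30, -28, -24, -16, -14, -12, -8, 3, 5, 7, 8, 11, 27, 46}, so |A + A| = 19. Thus K = 19/6. For comparison, the minimum possible |A + A| over all 6-element sets is 2·6 − 1 = 11 (so min K = 11/6), attained only by arithmetic progressions.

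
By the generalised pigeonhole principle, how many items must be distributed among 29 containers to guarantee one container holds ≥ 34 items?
n = (34 − 1)·29 + 1 = 958

By the generalised pigeonhole principle, to guarantee some box contains ≥ r objects we need more than (r − 1) · k objects total. Threshold: n = (r − 1) · k + 1. With r = 34 and k = 29: n = 33 · 29 + 1 = 957 + 1 = 958. For n = 957 = 33 · 29, we can put exactly 33 objects in every box, avoiding 34 in any single one — so 958 is tight.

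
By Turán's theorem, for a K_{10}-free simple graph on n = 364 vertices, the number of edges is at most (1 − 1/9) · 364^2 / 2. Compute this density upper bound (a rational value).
Turán density bound = (8/9) · 364^2/2 = 529984/9 ≈ 58887.1111

Turán's theorem: ex(n, K_{r+1}) is achieved by the complete r-partite Turán graph T(n, r) with parts as balanced as possible, and is at most (1 − 1/r) · n^2/2. For r = 9, n = 364: the density bound is (8/9) · 132496/2 = 529984/9 ≈ 58887.1111. The integer-valued extremum is e(T(364, 9)) = 58886, which is strictly less than the density bound 529984/9 since 9 ∤ 364 (the parts of T(364, 9) cannot all be equal).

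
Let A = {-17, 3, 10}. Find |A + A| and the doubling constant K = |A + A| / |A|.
K = |A + A| / |A| = 6/3 = 2

Enumerate A + A = {a + b : a, b ∈ A}. With |A| = 3, there are |A|^2 = 9 ordered sum pairs; collecting distinct values, A + A = {-34, -14, -7, 6, 13, 20}, so |A + A| = 6. Thus K = 6/3 = 2. For comparison, the minimum possible |A + A| over all 3-element sets is 2·3 − 1 = 5 (so min K = 5/3), attained only by arithmetic progressions.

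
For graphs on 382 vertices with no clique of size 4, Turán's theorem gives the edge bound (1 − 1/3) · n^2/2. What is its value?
Turán density bound = (2/3) · 382^2/2 = 145924/3 ≈ 48641.3333

Turán's theorem: ex(n, K_{r+1}) is achieved by the complete r-partite Turán graph T(n, r) with parts as balanced as possible, and is at most (1 − 1/r) · n^2/2. For r = 3, n = 382: the density bound is (2/3) · 145924/2 = 145924/3 ≈ 48641.3333. The integer-valued extremum is e(T(382, 3)) = 48641, which is strictly less than the density bound 145924/3 since 3 ∤ 382 (the parts of T(382, 3) cannot all be equal).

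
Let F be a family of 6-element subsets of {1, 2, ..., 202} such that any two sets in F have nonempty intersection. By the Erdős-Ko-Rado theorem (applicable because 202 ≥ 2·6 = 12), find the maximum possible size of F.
max |F| = C(201, 5) = 2600334990

The Erdős-Ko-Rado theorem states: for n ≥ 2k, an intersecting family of k-subsets of an n-element set has size at most C(n − 1, k − 1), with equality for 'star' families {A ⊆ [n] : |A| = k, i ∈ A} (fix an element i). For n = 202, k = 6: C(201, 5) = 2600334990.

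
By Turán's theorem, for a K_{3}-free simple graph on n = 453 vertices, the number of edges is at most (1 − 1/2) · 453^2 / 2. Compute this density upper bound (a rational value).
Turán density bound = (1/2) · 453^2/2 = 205209/4 ≈ 51302.25

Turán's theorem: ex(n, K_{r+1}) is achieved by the complete r-partite Turán graph T(n, r) with parts as balanced as possible, and is at most (1 − 1/r) · n^2/2. For r = 2, n = 453: the density bound is (1/2) · 205209/2 = 205209/4 ≈ 51302.25. The integer-valued extremum is e(T(453, 2)) = 51302, which is strictly less than the density bound 205209/4 since 2 ∤ 453 (the parts of T(453, 2) cannot all be equal).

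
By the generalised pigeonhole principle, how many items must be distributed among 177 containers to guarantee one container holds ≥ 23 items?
n = (23 − 1)·177 + 1 = 3895

By the generalised pigeonhole principle, to guarantee some box contains ≥ r objects we need more than (r − 1) · k objects total. Threshold: n = (r − 1) · k + 1. With r = 23 and k = 177: n = 22 · 177 + 1 = 3894 + 1 = 3895. For n = 3894 = 22 · 177, we can put exactly 22 objects in every box, avoiding 23 in any single one — so 3895 is tight.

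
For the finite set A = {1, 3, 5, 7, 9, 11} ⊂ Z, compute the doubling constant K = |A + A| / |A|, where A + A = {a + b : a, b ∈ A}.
K = |A + A| / |A| = 11/6

Enumerate A + A = {a + b : a, b ∈ A}. With |A| = 6, there are |A|^2 = 36 ordered sum pairs; collecting distinct values, A + A = {2, 4, 6, 8, 10, 12, 14, 16, 18, 20, 22}, so |A + A| = 11. Thus K = 11/6. Here |A + A| = 2|A| − 1 = 11, the minimum possible — so K = 11/6 is minimal, which holds iff A is an arithmetic progression.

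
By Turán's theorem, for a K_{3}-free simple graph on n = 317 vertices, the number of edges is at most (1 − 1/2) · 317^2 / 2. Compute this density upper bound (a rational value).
Turán density bound = (1/2) · 317^2/2 = 100489/4 ≈ 25122.25

Turán's theorem: ex(n, K_{r+1}) is achieved by the complete r-partite Turán graph T(n, r) with parts as balanced as possible, and is at most (1 − 1/r) · n^2/2. For r = 2, n = 317: the density bound is (1/2) · 100489/2 = 100489/4 ≈ 25122.25. The integer-valued extremum is e(T(317, 2)) = 25122, which is strictly less than the density bound 100489/4 since 2 ∤ 317 (the parts of T(317, 2) cannot all be equal).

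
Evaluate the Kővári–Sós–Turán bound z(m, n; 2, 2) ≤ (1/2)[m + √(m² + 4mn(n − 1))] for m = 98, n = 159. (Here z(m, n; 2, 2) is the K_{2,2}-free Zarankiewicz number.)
z(98, 159; 2, 2) ≤ (1/2)[98 + √(98² + 4·98·159·158)] = (1/2)[98 + √9857428] = 1618.8271

Kővári–Sós–Turán: let r_1, ..., r_98 be the row sums and z = Σ r_i the total number of 1s. Each pair of columns can share at most one row with both entries 1 (else a 2×2 all-ones block appears), so Σ_i C(r_i, 2) ≤ C(159, 2) = 12561. By convexity Σ_i C(r_i, 2) ≥ 98·C(z/98, 2) = z(z − 98)/(2·98), giving z² − 98z − 98·159·158 ≤ 0 and hence z ≤ (1/2)[98 + √(9604 + 4·2461956)] = (1/2)[98 + √9857428] ≈ (1/2)(98 + 3139.6541) = 1618.8271.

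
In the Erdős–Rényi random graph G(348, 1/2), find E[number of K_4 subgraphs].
E[# K_4] = C(348, 4) · (1/2)^C(4, 2) = 600610155 / 2^6 = 9384533.671875

For each 4-subset S of vertices (there are C(348, 4) = 600610155 such S), let X_S = 1 if S induces a K_4 (all C(4, 2) = 6 edges present). Then P(X_S = 1) = (1/2)^6 = 1/64. By linearity of expectation, E[# K_4] = C(348, 4) · (1/2)^6 = 600610155 / 64 = 9384533.671875.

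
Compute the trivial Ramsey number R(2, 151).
R(2, 151) = 151

R(2, k) = k for all k ≥ 2: in a 2-colouring of K_k, either some edge is red (a red K_2) or all edges are blue (a blue K_k). And K_{150} coloured all-blue has no blue K_151, so R(2, 151) > 150. Hence R(2, 151) = 151.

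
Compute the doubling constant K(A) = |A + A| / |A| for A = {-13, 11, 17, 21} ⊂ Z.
K = |A + A| / |A| = 10/4 = 5/2

Enumerate A + A = {a + b : a, b ∈ A}. With |A| = 4, there are |A|^2 = 16 ordered sum pairs; collecting distinct values, A + A = {-26, -2, 4, 8, 22, 28, 32, 34, 38, 42}, so |A + A| = 10. Thus K = 10/4 = 5/2. For comparison, the minimum possible |A + A| over all 4-element sets is 2·4 − 1 = 7 (so min K = 7/4), attained only by arithmetic progressions.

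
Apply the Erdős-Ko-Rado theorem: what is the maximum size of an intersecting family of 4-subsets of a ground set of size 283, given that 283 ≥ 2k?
max |F| = C(282, 3) = 3697960

Erdős-Ko-Rado (1961): when n ≥ 2k, max |F| = C(n−1, k−1). The bound is attained by the star {A : i ∈ A} for any fixed i ∈ [n]. Here C(283−1, 4−1) = C(282, 3) = 3697960.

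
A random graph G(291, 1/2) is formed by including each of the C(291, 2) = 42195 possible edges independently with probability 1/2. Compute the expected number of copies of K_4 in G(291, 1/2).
E[# K_4] = C(291, 4) · (1/2)^C(4, 2) = 292664520 / 2^6 = 36583065/8 = 4572883.125

For each 4-subset S of vertices (there are C(291, 4) = 292664520 such S), let X_S = 1 if S induces a K_4 (all C(4, 2) = 6 edges present). Then P(X_S = 1) = (1/2)^6 = 1/64. By linearity of expectation, E[# K_4] = C(291, 4) · (1/2)^6 = 292664520 / 64 = 36583065/8 = 4572883.125.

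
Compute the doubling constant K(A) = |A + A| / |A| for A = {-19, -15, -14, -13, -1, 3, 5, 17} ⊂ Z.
K = |A + A| / |A| = 29/8

Enumerate A + A = {a + b : a, b ∈ A}. With |A| = 8, there are |A|^2 = 64 ordered sum pairs; collecting distinct values, A + A = {-38, -34, -33, -32, -30, -29, -28, -27, -26, -20, -16, -15, -14, -12, -11, -10, -9, -8, -2, 2, 3, 4, 6, 8, 10, 16, 20, 22, 34}, so |A + A| = 29. Thus K = 29/8. For comparison, the minimum possible |A + A| over all 8-element sets is 2·8 − 1 = 15 (so min K = 15/8), attained only by arithmetic progressions.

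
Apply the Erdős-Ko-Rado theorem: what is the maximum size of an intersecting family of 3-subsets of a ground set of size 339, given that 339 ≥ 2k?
max |F| = C(338, 2) = 56953

Erdős-Ko-Rado (1961): when n ≥ 2k, max |F| = C(n−1, k−1). The bound is attained by the star {A : i ∈ A} for any fixed i ∈ [n]. Here C(339−1, 3−1) = C(338, 2) = 56953.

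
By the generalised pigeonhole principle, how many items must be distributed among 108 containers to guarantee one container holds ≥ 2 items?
n = (2 − 1)·108 + 1 = 109

By the generalised pigeonhole principle, to guarantee some box contains ≥ r objects we need more than (r − 1) · k objects total. Threshold: n = (r − 1) · k + 1. With r = 2 and k = 108: n = 1 · 108 + 1 = 108 + 1 = 109. For n = 108 = 1 · 108, we can put exactly 1 objects in every box, avoiding 2 in any single one — so 109 is tight.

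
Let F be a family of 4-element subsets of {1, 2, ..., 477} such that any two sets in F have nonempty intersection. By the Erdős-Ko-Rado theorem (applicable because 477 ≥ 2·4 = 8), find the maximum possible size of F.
max |F| = C(476, 3) = 17861900

The Erdős-Ko-Rado theorem states: for n ≥ 2k, an intersecting family of k-subsets of an n-element set has size at most C(n − 1, k − 1), with equality for 'star' families {A ⊆ [n] : |A| = k, i ∈ A} (fix an element i). For n = 477, k = 4: C(476, 3) = 17861900.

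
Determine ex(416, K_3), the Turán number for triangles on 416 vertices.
ex(416, K_3) = ⌊416^2/4⌋ = 43264

Mantel (1907): a triangle-free graph on n vertices has at most ⌊n^2/4⌋ edges, with equality for the complete bipartite graph K_{⌊n/2⌋, ⌈n/2⌉}. For n = 416: ⌊416^2/4⌋ = ⌊173056/4⌋ = 43264. The extremal graph is K_{208, 208}, which has 208·208 = 43264 edges.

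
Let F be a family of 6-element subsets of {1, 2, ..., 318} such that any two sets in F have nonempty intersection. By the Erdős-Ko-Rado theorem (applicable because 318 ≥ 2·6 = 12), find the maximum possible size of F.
max |F| = C(317, 5) = 25843399323

Erdős-Ko-Rado (1961): when n ≥ 2k, max |F| = C(n−1, k−1). The bound is attained by the star {A : i ∈ A} for any fixed i ∈ [n]. Here C(318−1, 6−1) = C(317, 5) = 25843399323.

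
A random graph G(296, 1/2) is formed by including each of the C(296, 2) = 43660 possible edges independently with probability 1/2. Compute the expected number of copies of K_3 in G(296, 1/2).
E[# K_3] = C(296, 3) · (1/2)^C(3, 2) = 4278680 / 2^3 = 534835

For each 3-subset S of vertices (there are C(296, 3) = 4278680 such S), let X_S = 1 if S induces a K_3 (all C(3, 2) = 3 edges present). Then P(X_S = 1) = (1/2)^3 = 1/8. By linearity of expectation, E[# K_3] = C(296, 3) · (1/2)^3 = 4278680 / 8 = 534835.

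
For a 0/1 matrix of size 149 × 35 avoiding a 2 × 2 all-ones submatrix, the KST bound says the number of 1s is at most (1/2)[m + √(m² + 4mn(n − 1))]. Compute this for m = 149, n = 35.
z(149, 35; 2, 2) ≤ (1/2)[149 + √(149² + 4·149·35·34)] = (1/2)[149 + √731441] = 502.1216

Kővári–Sós–Turán: let r_1, ..., r_149 be the row sums and z = Σ r_i the total number of 1s. Each pair of columns can share at most one row with both entries 1 (else a 2×2 all-ones block appears), so Σ_i C(r_i, 2) ≤ C(35, 2) = 595. By convexity Σ_i C(r_i, 2) ≥ 149·C(z/149, 2) = z(z − 149)/(2·149), giving z² − 149z − 149·35·34 ≤ 0 and hence z ≤ (1/2)[149 + √(22201 + 4·177310)] = (1/2)[149 + √731441] ≈ (1/2)(149 + 855.2432) = 502.1216.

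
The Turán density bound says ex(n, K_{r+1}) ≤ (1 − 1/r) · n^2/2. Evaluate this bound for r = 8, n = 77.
Turán density bound = (7/8) · 77^2/2 = 41503/16 ≈ 2593.9375

Turán's theorem: ex(n, K_{r+1}) is achieved by the complete r-partite Turán graph T(n, r) with parts as balanced as possible, and is at most (1 − 1/r) · n^2/2. For r = 8, n = 77: the density bound is (7/8) · 5929/2 = 41503/16 ≈ 2593.9375. The integer-valued extremum is e(T(77, 8)) = 2593, which is strictly less than the density bound 41503/16 since 8 ∤ 77 (the parts of T(77, 8) cannot all be equal).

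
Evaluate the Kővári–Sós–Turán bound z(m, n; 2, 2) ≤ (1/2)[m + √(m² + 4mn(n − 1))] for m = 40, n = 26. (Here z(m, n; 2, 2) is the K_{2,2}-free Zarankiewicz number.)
z(40, 26; 2, 2) ≤ (1/2)[40 + √(40² + 4·40·26·25)] = (1/2)[40 + √105600] = 182.4808

Kővári–Sós–Turán: let r_1, ..., r_40 be the row sums and z = Σ r_i the total number of 1s. Each pair of columns can share at most one row with both entries 1 (else a 2×2 all-ones block appears), so Σ_i C(r_i, 2) ≤ C(26, 2) = 325. By convexity Σ_i C(r_i, 2) ≥ 40·C(z/40, 2) = z(z − 40)/(2·40), giving z² − 40z − 40·26·25 ≤ 0 and hence z ≤ (1/2)[40 + √(1600 + 4·26000)] = (1/2)[40 + √105600] ≈ (1/2)(40 + 324.9615) = 182.4808.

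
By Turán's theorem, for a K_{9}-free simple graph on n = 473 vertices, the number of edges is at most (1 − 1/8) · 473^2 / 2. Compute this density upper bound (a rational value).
Turán density bound = (7/8) · 473^2/2 = 1566103/16 ≈ 97881.4375

Turán's theorem: ex(n, K_{r+1}) is achieved by the complete r-partite Turán graph T(n, r) with parts as balanced as possible, and is at most (1 − 1/r) · n^2/2. For r = 8, n = 473: the density bound is (7/8) · 223729/2 = 1566103/16 ≈ 97881.4375. The integer-valued extremum is e(T(473, 8)) = 97881, which is strictly less than the density bound 1566103/16 since 8 ∤ 473 (the parts of T(473, 8) cannot all be equal).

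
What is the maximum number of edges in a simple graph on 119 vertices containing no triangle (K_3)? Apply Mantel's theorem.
ex(119, K_3) = ⌊119^2/4⌋ = 3540

Mantel (1907): a triangle-free graph on n vertices has at most ⌊n^2/4⌋ edges, with equality for the complete bipartite graph K_{⌊n/2⌋, ⌈n/2⌉}. For n = 119: ⌊119^2/4⌋ = ⌊14161/4⌋ = 3540. The extremal graph is K_{59, 60}, which has 59·60 = 3540 edges.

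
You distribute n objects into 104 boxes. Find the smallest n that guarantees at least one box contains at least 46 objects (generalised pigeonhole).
n = (46 − 1)·104 + 1 = 4681

By the generalised pigeonhole principle, to guarantee some box contains ≥ r objects we need more than (r − 1) · k objects total. Threshold: n = (r − 1) · k + 1. With r = 46 and k = 104: n = 45 · 104 + 1 = 4680 + 1 = 4681. For n = 4680 = 45 · 104, we can put exactly 45 objects in every box, avoiding 46 in any single one — so 4681 is tight.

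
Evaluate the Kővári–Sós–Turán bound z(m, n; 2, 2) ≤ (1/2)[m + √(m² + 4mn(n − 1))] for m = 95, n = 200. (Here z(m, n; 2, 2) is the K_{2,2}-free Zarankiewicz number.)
z(95, 200; 2, 2) ≤ (1/2)[95 + √(95² + 4·95·200·199)] = (1/2)[95 + √15133025] = 1992.5594

Kővári–Sós–Turán: let r_1, ..., r_95 be the row sums and z = Σ r_i the total number of 1s. Each pair of columns can share at most one row with both entries 1 (else a 2×2 all-ones block appears), so Σ_i C(r_i, 2) ≤ C(200, 2) = 19900. By convexity Σ_i C(r_i, 2) ≥ 95·C(z/95, 2) = z(z − 95)/(2·95), giving z² − 95z − 95·200·199 ≤ 0 and hence z ≤ (1/2)[95 + √(9025 + 4·3781000)] = (1/2)[95 + √15133025] ≈ (1/2)(95 + 3890.1189) = 1992.5594.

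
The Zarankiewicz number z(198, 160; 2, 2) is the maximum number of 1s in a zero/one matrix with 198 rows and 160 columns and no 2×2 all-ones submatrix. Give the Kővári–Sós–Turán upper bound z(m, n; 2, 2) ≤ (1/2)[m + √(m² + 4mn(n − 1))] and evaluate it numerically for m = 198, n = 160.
z(198, 160; 2, 2) ≤ (1/2)[198 + √(198² + 4·198·160·159)] = (1/2)[198 + √20187684] = 2345.5353

Kővári–Sós–Turán: let r_1, ..., r_198 be the row sums and z = Σ r_i the total number of 1s. Each pair of columns can share at most one row with both entries 1 (else a 2×2 all-ones block appears), so Σ_i C(r_i, 2) ≤ C(160, 2) = 12720. By convexity Σ_i C(r_i, 2) ≥ 198·C(z/198, 2) = z(z − 198)/(2·198), giving z² − 198z − 198·160·159 ≤ 0 and hence z ≤ (1/2)[198 + √(39204 + 4·5037120)] = (1/2)[198 + √20187684] ≈ (1/2)(198 + 4493.0707) = 2345.5353.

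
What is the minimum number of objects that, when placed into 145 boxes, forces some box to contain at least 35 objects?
n = (35 − 1)·145 + 1 = 4931

By the generalised pigeonhole principle, to guarantee some box contains ≥ r objects we need more than (r − 1) · k objects total. Threshold: n = (r − 1) · k + 1. With r = 35 and k = 145: n = 34 · 145 + 1 = 4930 + 1 = 4931. For n = 4930 = 34 · 145, we can put exactly 34 objects in every box, avoiding 35 in any single one — so 4931 is tight.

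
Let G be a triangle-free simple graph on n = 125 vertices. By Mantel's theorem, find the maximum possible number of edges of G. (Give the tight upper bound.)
ex(125, K_3) = ⌊125^2/4⌋ = 3906

Mantel (1907): a triangle-free graph on n vertices has at most ⌊n^2/4⌋ edges, with equality for the complete bipartite graph K_{⌊n/2⌋, ⌈n/2⌉}. For n = 125: ⌊125^2/4⌋ = ⌊15625/4⌋ = 3906. The extremal graph is K_{62, 63}, which has 62·63 = 3906 edges.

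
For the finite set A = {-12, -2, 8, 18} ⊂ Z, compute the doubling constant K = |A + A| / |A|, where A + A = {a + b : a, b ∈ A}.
K = |A + A| / |A| = 7/4

Enumerate A + A = {a + b : a, b ∈ A}. With |A| = 4, there are |A|^2 = 16 ordered sum pairs; collecting distinct values, A + A = {-24, -14, -4, 6, 16, 26, 36}, so |A + A| = 7. Thus K = 7/4. Here |A + A| = 2|A| − 1 = 7, the minimum possible — so K = 7/4 is minimal, which holds iff A is an arithmetic progression.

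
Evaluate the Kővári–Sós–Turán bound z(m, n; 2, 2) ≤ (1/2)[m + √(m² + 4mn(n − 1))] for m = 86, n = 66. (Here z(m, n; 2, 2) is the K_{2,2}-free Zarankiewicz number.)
z(86, 66; 2, 2) ≤ (1/2)[86 + √(86² + 4·86·66·65)] = (1/2)[86 + √1483156] = 651.9245

Kővári–Sós–Turán: let r_1, ..., r_86 be the row sums and z = Σ r_i the total number of 1s. Each pair of columns can share at most one row with both entries 1 (else a 2×2 all-ones block appears), so Σ_i C(r_i, 2) ≤ C(66, 2) = 2145. By convexity Σ_i C(r_i, 2) ≥ 86·C(z/86, 2) = z(z − 86)/(2·86), giving z² − 86z − 86·66·65 ≤ 0 and hence z ≤ (1/2)[86 + √(7396 + 4·368940)] = (1/2)[86 + √1483156] ≈ (1/2)(86 + 1217.8489) = 651.9245.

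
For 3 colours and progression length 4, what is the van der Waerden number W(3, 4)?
W(3, 4) = 293

W(3, 4) = 293. The lower bound W(3, 4) > 292 comes from an explicit good 3-colouring of [1, 292]; the upper bound W(3, 4) ≤ 293 was verified by exhaustive search over 3-colourings of [1, 293].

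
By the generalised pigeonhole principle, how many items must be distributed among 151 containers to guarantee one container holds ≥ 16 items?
n = (16 − 1)·151 + 1 = 2266

By the generalised pigeonhole principle, to guarantee some box contains ≥ r objects we need more than (r − 1) · k objects total. Threshold: n = (r − 1) · k + 1. With r = 16 and k = 151: n = 15 · 151 + 1 = 2265 + 1 = 2266. For n = 2265 = 15 · 151, we can put exactly 15 objects in every box, avoiding 16 in any single one — so 2266 is tight.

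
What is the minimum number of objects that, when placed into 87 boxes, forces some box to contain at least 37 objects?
n = (37 − 1)·87 + 1 = 3133

By the generalised pigeonhole principle, to guarantee some box contains ≥ r objects we need more than (r − 1) · k objects total. Threshold: n = (r − 1) · k + 1. With r = 37 and k = 87: n = 36 · 87 + 1 = 3132 + 1 = 3133. For n = 3132 = 36 · 87, we can put exactly 36 objects in every box, avoiding 37 in any single one — so 3133 is tight.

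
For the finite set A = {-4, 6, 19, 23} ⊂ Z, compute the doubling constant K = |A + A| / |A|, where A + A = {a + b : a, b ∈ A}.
K = |A + A| / |A| = 10/4 = 5/2

Enumerate A + A = {a + b : a, b ∈ A}. With |A| = 4, there are |A|^2 = 16 ordered sum pairs; collecting distinct values, A + A = {-8, 2, 12, 15, 19, 25, 29, 38, 42, 46}, so |A + A| = 10. Thus K = 10/4 = 5/2. For comparison, the minimum possible |A + A| over all 4-element sets is 2·4 − 1 = 7 (so min K = 7/4), attained only by arithmetic progressions.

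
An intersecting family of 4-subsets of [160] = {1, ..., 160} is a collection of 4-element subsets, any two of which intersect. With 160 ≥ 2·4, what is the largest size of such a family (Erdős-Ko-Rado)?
max |F| = C(159, 3) = 657359

The Erdős-Ko-Rado theorem states: for n ≥ 2k, an intersecting family of k-subsets of an n-element set has size at most C(n − 1, k − 1), with equality for 'star' families {A ⊆ [n] : |A| = k, i ∈ A} (fix an element i). For n = 160, k = 4: C(159, 3) = 657359.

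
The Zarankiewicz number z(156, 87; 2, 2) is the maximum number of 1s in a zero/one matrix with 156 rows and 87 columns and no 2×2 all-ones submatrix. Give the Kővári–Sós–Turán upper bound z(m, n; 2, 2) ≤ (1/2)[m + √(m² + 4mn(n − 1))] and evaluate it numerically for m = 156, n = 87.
z(156, 87; 2, 2) ≤ (1/2)[156 + √(156² + 4·156·87·86)] = (1/2)[156 + √4693104] = 1161.1787

Kővári–Sós–Turán: let r_1, ..., r_156 be the row sums and z = Σ r_i the total number of 1s. Each pair of columns can share at most one row with both entries 1 (else a 2×2 all-ones block appears), so Σ_i C(r_i, 2) ≤ C(87, 2) = 3741. By convexity Σ_i C(r_i, 2) ≥ 156·C(z/156, 2) = z(z − 156)/(2·156), giving z² − 156z − 156·87·86 ≤ 0 and hence z ≤ (1/2)[156 + √(24336 + 4·1167192)] = (1/2)[156 + √4693104] ≈ (1/2)(156 + 2166.3573) = 1161.1787.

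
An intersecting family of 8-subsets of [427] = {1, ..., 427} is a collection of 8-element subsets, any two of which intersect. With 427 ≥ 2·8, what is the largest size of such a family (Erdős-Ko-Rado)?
max |F| = C(426, 7) = 480748628424600

The Erdős-Ko-Rado theorem states: for n ≥ 2k, an intersecting family of k-subsets of an n-element set has size at most C(n − 1, k − 1), with equality for 'star' families {A ⊆ [n] : |A| = k, i ∈ A} (fix an element i). For n = 427, k = 8: C(426, 7) = 480748628424600.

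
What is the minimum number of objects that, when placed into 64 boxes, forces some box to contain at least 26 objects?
n = (26 − 1)·64 + 1 = 1601

By the generalised pigeonhole principle, to guarantee some box contains ≥ r objects we need more than (r − 1) · k objects total. Threshold: n = (r − 1) · k + 1. With r = 26 and k = 64: n = 25 · 64 + 1 = 1600 + 1 = 1601. For n = 1600 = 25 · 64, we can put exactly 25 objects in every box, avoiding 26 in any single one — so 1601 is tight.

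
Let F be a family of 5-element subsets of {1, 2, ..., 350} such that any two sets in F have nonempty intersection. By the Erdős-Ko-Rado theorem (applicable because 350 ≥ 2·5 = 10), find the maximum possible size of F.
max |F| = C(349, 4) = 607573751

The Erdős-Ko-Rado theorem states: for n ≥ 2k, an intersecting family of k-subsets of an n-element set has size at most C(n − 1, k − 1), with equality for 'star' families {A ⊆ [n] : |A| = k, i ∈ A} (fix an element i). For n = 350, k = 5: C(349, 4) = 607573751.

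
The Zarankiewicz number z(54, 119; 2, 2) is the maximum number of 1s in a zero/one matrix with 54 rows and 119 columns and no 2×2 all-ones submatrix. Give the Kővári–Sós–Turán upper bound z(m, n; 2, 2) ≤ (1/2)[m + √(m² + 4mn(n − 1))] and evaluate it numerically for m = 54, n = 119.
z(54, 119; 2, 2) ≤ (1/2)[54 + √(54² + 4·54·119·118)] = (1/2)[54 + √3035988] = 898.2043

Kővári–Sós–Turán: let r_1, ..., r_54 be the row sums and z = Σ r_i the total number of 1s. Each pair of columns can share at most one row with both entries 1 (else a 2×2 all-ones block appears), so Σ_i C(r_i, 2) ≤ C(119, 2) = 7021. By convexity Σ_i C(r_i, 2) ≥ 54·C(z/54, 2) = z(z − 54)/(2·54), giving z² − 54z − 54·119·118 ≤ 0 and hence z ≤ (1/2)[54 + √(2916 + 4·758268)] = (1/2)[54 + √3035988] ≈ (1/2)(54 + 1742.4087) = 898.2043.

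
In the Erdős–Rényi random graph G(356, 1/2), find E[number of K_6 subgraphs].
E[# K_6] = C(356, 6) · (1/2)^C(6, 2) = 2710026901296 / 2^15 = 169376681331/2048 ≈ 82703457.681152

For each 6-subset S of vertices (there are C(356, 6) = 2710026901296 such S), let X_S = 1 if S induces a K_6 (all C(6, 2) = 15 edges present). Then P(X_S = 1) = (1/2)^15 = 1/32768. By linearity of expectation, E[# K_6] = C(356, 6) · (1/2)^15 = 2710026901296 / 32768 = 169376681331/2048 ≈ 82703457.681152.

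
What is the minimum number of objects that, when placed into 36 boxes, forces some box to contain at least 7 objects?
n = (7 − 1)·36 + 1 = 217

By the generalised pigeonhole principle, to guarantee some box contains ≥ r objects we need more than (r − 1) · k objects total. Threshold: n = (r − 1) · k + 1. With r = 7 and k = 36: n = 6 · 36 + 1 = 216 + 1 = 217. For n = 216 = 6 · 36, we can put exactly 6 objects in every box, avoiding 7 in any single one — so 217 is tight.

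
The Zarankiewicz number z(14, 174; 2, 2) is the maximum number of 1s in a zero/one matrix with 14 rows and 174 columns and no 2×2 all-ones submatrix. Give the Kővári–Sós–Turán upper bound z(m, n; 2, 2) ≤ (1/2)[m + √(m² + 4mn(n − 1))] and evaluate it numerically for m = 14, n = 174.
z(14, 174; 2, 2) ≤ (1/2)[14 + √(14² + 4·14·174·173)] = (1/2)[14 + √1685908] = 656.2126

Kővári–Sós–Turán: let r_1, ..., r_14 be the row sums and z = Σ r_i the total number of 1s. Each pair of columns can share at most one row with both entries 1 (else a 2×2 all-ones block appears), so Σ_i C(r_i, 2) ≤ C(174, 2) = 15051. By convexity Σ_i C(r_i, 2) ≥ 14·C(z/14, 2) = z(z − 14)/(2·14), giving z² − 14z − 14·174·173 ≤ 0 and hence z ≤ (1/2)[14 + √(196 + 4·421428)] = (1/2)[14 + √1685908] ≈ (1/2)(14 + 1298.4252) = 656.2126.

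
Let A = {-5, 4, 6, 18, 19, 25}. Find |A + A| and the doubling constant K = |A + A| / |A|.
K = |A + A| / |A| = 21/6 = 7/2

Enumerate A + A = {a + b : a, b ∈ A}. With |A| = 6, there are |A|^2 = 36 ordered sum pairs; collecting distinct values, A + A = {-10, -1, 1, 8, 10, 12, 13, 14, 20, 22, 23, 24, 25, 29, 31, 36, 37, 38, 43, 44, 50}, so |A + A| = 21. Thus K = 21/6 = 7/2. For comparison, the minimum possible |A + A| over all 6-element sets is 2·6 − 1 = 11 (so min K = 11/6), attained only by arithmetic progressions.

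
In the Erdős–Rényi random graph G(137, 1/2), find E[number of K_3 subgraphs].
E[# K_3] = C(137, 3) · (1/2)^C(3, 2) = 419220 / 2^3 = 104805/2 = 52402.5

For each 3-subset S of vertices (there are C(137, 3) = 419220 such S), let X_S = 1 if S induces a K_3 (all C(3, 2) = 3 edges present). Then P(X_S = 1) = (1/2)^3 = 1/8. By linearity of expectation, E[# K_3] = C(137, 3) · (1/2)^3 = 419220 / 8 = 104805/2 = 52402.5.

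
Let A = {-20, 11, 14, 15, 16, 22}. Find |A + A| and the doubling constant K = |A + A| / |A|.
K = |A + A| / |A| = 20/6 = 10/3

Enumerate A + A = {a + b : a, b ∈ A}. With |A| = 6, there are |A|^2 = 36 ordered sum pairs; collecting distinct values, A + A = {-40, -9, -6, -5, -4, 2, 22, 25, 26, 27, 28, 29, 30, 31, 32, 33, 36, 37, 38, 44}, so |A + A| = 20. Thus K = 20/6 = 10/3. For comparison, the minimum possible |A + A| over all 6-element sets is 2·6 − 1 = 11 (so min K = 11/6), attained only by arithmetic progressions.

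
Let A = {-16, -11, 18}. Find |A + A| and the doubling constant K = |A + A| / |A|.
K = |A + A| / |A| = 6/3 = 2

Enumerate A + A = {a + b : a, b ∈ A}. With |A| = 3, there are |A|^2 = 9 ordered sum pairs; collecting distinct values, A + A = {-32, -27, -22, 2, 7, 36}, so |A + A| = 6. Thus K = 6/3 = 2. For comparison, the minimum possible |A + A| over all 3-element sets is 2·3 − 1 = 5 (so min K = 5/3), attained only by arithmetic progressions.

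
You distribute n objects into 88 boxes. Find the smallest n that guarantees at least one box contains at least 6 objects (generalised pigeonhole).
n = (6 − 1)·88 + 1 = 441

By the generalised pigeonhole principle, to guarantee some box contains ≥ r objects we need more than (r − 1) · k objects total. Threshold: n = (r − 1) · k + 1. With r = 6 and k = 88: n = 5 · 88 + 1 = 440 + 1 = 441. For n = 440 = 5 · 88, we can put exactly 5 objects in every box, avoiding 6 in any single one — so 441 is tight.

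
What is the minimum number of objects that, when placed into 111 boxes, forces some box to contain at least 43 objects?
n = (43 − 1)·111 + 1 = 4663

By the generalised pigeonhole principle, to guarantee some box contains ≥ r objects we need more than (r − 1) · k objects total. Threshold: n = (r − 1) · k + 1. With r = 43 and k = 111: n = 42 · 111 + 1 = 4662 + 1 = 4663. For n = 4662 = 42 · 111, we can put exactly 42 objects in every box, avoiding 43 in any single one — so 4663 is tight.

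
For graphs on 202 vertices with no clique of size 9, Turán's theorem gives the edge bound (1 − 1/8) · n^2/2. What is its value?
Turán density bound = (7/8) · 202^2/2 = 71407/4 ≈ 17851.75

Turán's theorem: ex(n, K_{r+1}) is achieved by the complete r-partite Turán graph T(n, r) with parts as balanced as possible, and is at most (1 − 1/r) · n^2/2. For r = 8, n = 202: the density bound is (7/8) · 40804/2 = 71407/4 ≈ 17851.75. The integer-valued extremum is e(T(202, 8)) = 17851, which is strictly less than the density bound 71407/4 since 8 ∤ 202 (the parts of T(202, 8) cannot all be equal).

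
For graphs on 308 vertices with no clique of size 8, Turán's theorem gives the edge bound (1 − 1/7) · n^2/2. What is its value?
Turán density bound = (6/7) · 308^2/2 = 40656

Turán's theorem: ex(n, K_{r+1}) is achieved by the complete r-partite Turán graph T(n, r) with parts as balanced as possible, and is at most (1 − 1/r) · n^2/2. For r = 7, n = 308: the density bound is (6/7) · 94864/2 = 40656. Since 7 ∣ 308, the Turán graph T(308, 7) has parts of equal size 44, and its edge count e(T(308, 7)) = 40656 attains the density bound exactly.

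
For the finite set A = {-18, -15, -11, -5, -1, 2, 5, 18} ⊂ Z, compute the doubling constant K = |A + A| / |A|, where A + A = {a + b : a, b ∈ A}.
K = |A + A| / |A| = 28/8 = 7/2

Enumerate A + A = {a + b : a, b ∈ A}. With |A| = 8, there are |A|^2 = 64 ordered sum pairs; collecting distinct values, A + A = {-36, -33, -30, -29, -26, -23, -22, -20, -19, -16, -13, -12, -10, -9, -6, -3, -2, 0, 1, 3, 4, 7, 10, 13, 17, 20, 23, 36}, so |A + A| = 28. Thus K = 28/8 = 7/2. For comparison, the minimum possible |A + A| over all 8-element sets is 2·8 − 1 = 15 (so min K = 15/8), attained only by arithmetic progressions.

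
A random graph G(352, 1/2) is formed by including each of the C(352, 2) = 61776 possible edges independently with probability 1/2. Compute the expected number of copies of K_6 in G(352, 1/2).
E[# K_6] = C(352, 6) · (1/2)^C(6, 2) = 2531159270640 / 2^15 = 158197454415/2048 ≈ 77244850.788574

For each 6-subset S of vertices (there are C(352, 6) = 2531159270640 such S), let X_S = 1 if S induces a K_6 (all C(6, 2) = 15 edges present). Then P(X_S = 1) = (1/2)^15 = 1/32768. By linearity of expectation, E[# K_6] = C(352, 6) · (1/2)^15 = 2531159270640 / 32768 = 158197454415/2048 ≈ 77244850.788574.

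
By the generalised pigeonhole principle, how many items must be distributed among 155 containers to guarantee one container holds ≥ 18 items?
n = (18 − 1)·155 + 1 = 2636

By the generalised pigeonhole principle, to guarantee some box contains ≥ r objects we need more than (r − 1) · k objects total. Threshold: n = (r − 1) · k + 1. With r = 18 and k = 155: n = 17 · 155 + 1 = 2635 + 1 = 2636. For n = 2635 = 17 · 155, we can put exactly 17 objects in every box, avoiding 18 in any single one — so 2636 is tight.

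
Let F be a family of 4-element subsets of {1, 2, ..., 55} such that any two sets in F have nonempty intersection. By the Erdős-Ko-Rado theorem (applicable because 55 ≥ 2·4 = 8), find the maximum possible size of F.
max |F| = C(54, 3) = 24804

Erdős-Ko-Rado (1961): when n ≥ 2k, max |F| = C(n−1, k−1). The bound is attained by the star {A : i ∈ A} for any fixed i ∈ [n]. Here C(55−1, 4−1) = C(54, 3) = 24804.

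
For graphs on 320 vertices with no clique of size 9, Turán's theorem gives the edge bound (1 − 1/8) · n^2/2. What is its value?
Turán density bound = (7/8) · 320^2/2 = 44800

Turán's theorem: ex(n, K_{r+1}) is achieved by the complete r-partite Turán graph T(n, r) with parts as balanced as possible, and is at most (1 − 1/r) · n^2/2. For r = 8, n = 320: the density bound is (7/8) · 102400/2 = 44800. Since 8 ∣ 320, the Turán graph T(320, 8) has parts of equal size 40, and its edge count e(T(320, 8)) = 44800 attains the density bound exactly.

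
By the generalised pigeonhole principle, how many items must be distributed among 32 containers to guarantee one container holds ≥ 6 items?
n = (6 − 1)·32 + 1 = 161

By the generalised pigeonhole principle, to guarantee some box contains ≥ r objects we need more than (r − 1) · k objects total. Threshold: n = (r − 1) · k + 1. With r = 6 and k = 32: n = 5 · 32 + 1 = 160 + 1 = 161. For n = 160 = 5 · 32, we can put exactly 5 objects in every box, avoiding 6 in any single one — so 161 is tight.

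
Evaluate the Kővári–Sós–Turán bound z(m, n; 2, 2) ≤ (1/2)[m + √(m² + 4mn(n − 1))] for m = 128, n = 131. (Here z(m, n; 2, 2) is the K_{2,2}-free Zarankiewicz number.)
z(128, 131; 2, 2) ≤ (1/2)[128 + √(128² + 4·128·131·130)] = (1/2)[128 + √8735744] = 1541.8146

Kővári–Sós–Turán: let r_1, ..., r_128 be the row sums and z = Σ r_i the total number of 1s. Each pair of columns can share at most one row with both entries 1 (else a 2×2 all-ones block appears), so Σ_i C(r_i, 2) ≤ C(131, 2) = 8515. By convexity Σ_i C(r_i, 2) ≥ 128·C(z/128, 2) = z(z − 128)/(2·128), giving z² − 128z − 128·131·130 ≤ 0 and hence z ≤ (1/2)[128 + √(16384 + 4·2179840)] = (1/2)[128 + √8735744] ≈ (1/2)(128 + 2955.6292) = 1541.8146.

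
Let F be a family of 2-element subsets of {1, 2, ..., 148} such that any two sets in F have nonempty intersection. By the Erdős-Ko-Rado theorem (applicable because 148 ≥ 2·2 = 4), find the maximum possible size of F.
max |F| = C(147, 1) = 147

The Erdős-Ko-Rado theorem states: for n ≥ 2k, an intersecting family of k-subsets of an n-element set has size at most C(n − 1, k − 1), with equality for 'star' families {A ⊆ [n] : |A| = k, i ∈ A} (fix an element i). For n = 148, k = 2: C(147, 1) = 147.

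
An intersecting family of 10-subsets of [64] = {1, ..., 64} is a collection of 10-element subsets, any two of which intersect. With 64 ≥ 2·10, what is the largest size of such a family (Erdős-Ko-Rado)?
max |F| = C(63, 9) = 23667689815

The Erdős-Ko-Rado theorem states: for n ≥ 2k, an intersecting family of k-subsets of an n-element set has size at most C(n − 1, k − 1), with equality for 'star' families {A ⊆ [n] : |A| = k, i ∈ A} (fix an element i). For n = 64, k = 10: C(63, 9) = 23667689815.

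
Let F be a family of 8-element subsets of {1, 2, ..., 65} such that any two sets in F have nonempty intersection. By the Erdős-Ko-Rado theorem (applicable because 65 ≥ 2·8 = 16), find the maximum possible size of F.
max |F| = C(64, 7) = 621216192

Erdős-Ko-Rado (1961): when n ≥ 2k, max |F| = C(n−1, k−1). The bound is attained by the star {A : i ∈ A} for any fixed i ∈ [n]. Here C(65−1, 8−1) = C(64, 7) = 621216192.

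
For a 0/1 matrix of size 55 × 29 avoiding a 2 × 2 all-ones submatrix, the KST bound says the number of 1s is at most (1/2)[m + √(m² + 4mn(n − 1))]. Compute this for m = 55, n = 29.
z(55, 29; 2, 2) ≤ (1/2)[55 + √(55² + 4·55·29·28)] = (1/2)[55 + √181665] = 240.6109

Kővári–Sós–Turán: let r_1, ..., r_55 be the row sums and z = Σ r_i the total number of 1s. Each pair of columns can share at most one row with both entries 1 (else a 2×2 all-ones block appears), so Σ_i C(r_i, 2) ≤ C(29, 2) = 406. By convexity Σ_i C(r_i, 2) ≥ 55·C(z/55, 2) = z(z − 55)/(2·55), giving z² − 55z − 55·29·28 ≤ 0 and hence z ≤ (1/2)[55 + √(3025 + 4·44660)] = (1/2)[55 + √181665] ≈ (1/2)(55 + 426.2218) = 240.6109.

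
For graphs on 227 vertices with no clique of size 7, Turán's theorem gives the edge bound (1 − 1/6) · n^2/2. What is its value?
Turán density bound = (5/6) · 227^2/2 = 257645/12 ≈ 21470.4167

Turán's theorem: ex(n, K_{r+1}) is achieved by the complete r-partite Turán graph T(n, r) with parts as balanced as possible, and is at most (1 − 1/r) · n^2/2. For r = 6, n = 227: the density bound is (5/6) · 51529/2 = 257645/12 ≈ 21470.4167. The integer-valued extremum is e(T(227, 6)) = 21470, which is strictly less than the density bound 257645/12 since 6 ∤ 227 (the parts of T(227, 6) cannot all be equal).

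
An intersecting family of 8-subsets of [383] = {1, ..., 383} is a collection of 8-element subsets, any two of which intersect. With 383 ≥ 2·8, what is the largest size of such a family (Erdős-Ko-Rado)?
max |F| = C(382, 7) = 222844337811576

Erdős-Ko-Rado (1961): when n ≥ 2k, max |F| = C(n−1, k−1). The bound is attained by the star {A : i ∈ A} for any fixed i ∈ [n]. Here C(383−1, 8−1) = C(382, 7) = 222844337811576.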